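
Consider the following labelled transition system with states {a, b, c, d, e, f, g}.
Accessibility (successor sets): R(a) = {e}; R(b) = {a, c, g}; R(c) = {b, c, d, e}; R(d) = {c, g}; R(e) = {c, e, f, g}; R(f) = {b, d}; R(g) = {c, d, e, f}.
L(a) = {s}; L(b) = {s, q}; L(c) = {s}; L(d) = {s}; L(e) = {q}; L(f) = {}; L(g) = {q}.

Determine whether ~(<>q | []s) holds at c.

No

At c: <>q | []s is true, so ~(<>q | []s) is false.
  At c: <>q is true, []s is false, so <>q | []s is true.
    At c: <>q requires q at some successor in {b, c, d, e}.
      q holds at b, so <>q is true at c.
    At c: []s requires s at every successor {b, c, d, e}.
      s fails at e, so []s is false at c.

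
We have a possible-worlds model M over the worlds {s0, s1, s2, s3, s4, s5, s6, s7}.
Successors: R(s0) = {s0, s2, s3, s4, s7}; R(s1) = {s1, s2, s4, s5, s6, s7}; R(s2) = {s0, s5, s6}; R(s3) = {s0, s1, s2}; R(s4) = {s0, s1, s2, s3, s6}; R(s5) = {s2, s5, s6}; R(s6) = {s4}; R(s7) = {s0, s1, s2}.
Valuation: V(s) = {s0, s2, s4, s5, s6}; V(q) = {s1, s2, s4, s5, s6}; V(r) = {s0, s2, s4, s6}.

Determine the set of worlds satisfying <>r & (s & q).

Recall that <>ψ holds at a world iff ψ holds at some accessible world.
Let φ = <>r & (s & q). Evaluate φ at each world:
  s0 (successors {s0, s2, s3, s4, s7}): φ is false.
  s1 (successors {s1, s2, s4, s5, s6, s7}): φ is false.
  s2 (successors {s0, s5, s6}): φ is true.
  s3 (successors {s0, s1, s2}): φ is false.
  s4 (successors {s0, s1, s2, s3, s6}): φ is true.
  s5 (successors {s2, s5, s6}): φ is true.
  s6 (successors {s4}): φ is true.
  s7 (successors {s0, s1, s2}): φ is false.
For instance, at s2:
  At s2: <>r is true, s & q is true, so <>r & (s & q) is true.
    At s2: <>r requires r at some successor in {s0, s5, s6}.
      r holds at s0, so <>r is true at s2.
Satisfying worlds: {s2, s4, s5, s6}

s2, s4, s5, s6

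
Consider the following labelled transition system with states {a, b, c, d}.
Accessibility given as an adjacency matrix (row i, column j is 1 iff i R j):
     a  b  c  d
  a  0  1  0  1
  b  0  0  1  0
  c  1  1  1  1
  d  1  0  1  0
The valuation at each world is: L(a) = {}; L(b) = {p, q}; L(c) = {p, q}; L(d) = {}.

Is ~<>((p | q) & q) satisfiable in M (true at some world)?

Let φ = ~<>((p | q) & q). Evaluate φ at each world:
  a (successors {b, d}): φ is false.
  b (successors {c}): φ is false.
  c (successors {a, b, c, d}): φ is false.
  d (successors {a, c}): φ is false.
For instance, at a:
  At a: <>((p | q) & q) is true, so ~<>((p | q) & q) is false.
    At a: <>((p | q) & q) requires (p | q) & q at some successor in {b, d}.
      (p | q) & q holds at b, so <>((p | q) & q) is true at a.

No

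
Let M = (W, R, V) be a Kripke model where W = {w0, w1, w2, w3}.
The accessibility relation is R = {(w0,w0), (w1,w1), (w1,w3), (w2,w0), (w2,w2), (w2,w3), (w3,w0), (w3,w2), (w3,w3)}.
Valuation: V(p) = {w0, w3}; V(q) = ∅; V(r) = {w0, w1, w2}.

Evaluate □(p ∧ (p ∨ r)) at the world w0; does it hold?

Yes

At w0: □(p ∧ (p ∨ r)) requires p ∧ (p ∨ r) at every successor {w0}.
  At w0: p ∧ (p ∨ r) is true.
So □(p ∧ (p ∨ r)) is true at w0.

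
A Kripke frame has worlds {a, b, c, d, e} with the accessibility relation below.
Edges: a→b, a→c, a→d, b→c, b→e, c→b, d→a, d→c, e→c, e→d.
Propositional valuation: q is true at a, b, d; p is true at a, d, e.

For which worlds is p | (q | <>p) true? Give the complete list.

a, b, d, e

Let φ = p | (q | <>p). Evaluate φ at each world:
  a (successors {b, c, d}): φ is true.
  b (successors {c, e}): φ is true.
  c (successors {b}): φ is false.
  d (successors {a, c}): φ is true.
  e (successors {c, d}): φ is true.
For instance, at c:
  At c: p is false, q | <>p is false, so p | (q | <>p) is false.
    At c: q is false, <>p is false, so q | <>p is false.
      At c: <>p requires p at some successor in {b}.
        At b: p is false.
      So <>p is false at c.
Satisfying worlds: {a, b, d, e}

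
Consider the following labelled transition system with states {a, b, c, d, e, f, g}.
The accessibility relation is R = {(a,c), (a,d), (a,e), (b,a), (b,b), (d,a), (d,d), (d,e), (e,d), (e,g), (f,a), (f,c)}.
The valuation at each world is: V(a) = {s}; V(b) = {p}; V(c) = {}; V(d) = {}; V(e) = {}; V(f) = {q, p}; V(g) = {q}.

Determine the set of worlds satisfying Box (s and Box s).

Let φ = Box (s and Box s). Evaluate φ at each world:
  a (successors {c, d, e}): φ is false.
  b (successors {a, b}): φ is false.
  c (successors ∅): φ is true.
  d (successors {a, d, e}): φ is false.
  e (successors {d, g}): φ is false.
  f (successors {a, c}): φ is false.
  g (successors ∅): φ is true.
For instance, at b:
  At b: Box (s and Box s) requires s and Box s at every successor {a, b}.
    s and Box s fails at a, so Box (s and Box s) is false at b.
      At a: s is true, Box s is false, so s and Box s is false.
Satisfying worlds: {c, g}

c, g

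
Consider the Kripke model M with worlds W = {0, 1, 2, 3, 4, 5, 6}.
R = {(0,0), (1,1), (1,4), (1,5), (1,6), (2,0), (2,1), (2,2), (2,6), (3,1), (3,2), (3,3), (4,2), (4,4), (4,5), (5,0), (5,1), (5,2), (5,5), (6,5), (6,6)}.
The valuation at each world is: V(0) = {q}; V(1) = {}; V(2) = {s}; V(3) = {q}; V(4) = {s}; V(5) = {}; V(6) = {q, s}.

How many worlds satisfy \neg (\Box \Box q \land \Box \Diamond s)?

7

Let φ = \neg (\Box \Box q \land \Box \Diamond s). Evaluate φ at each world:
  0 (successors {0}): φ is true.
  1 (successors {1, 4, 5, 6}): φ is true.
  2 (successors {0, 1, 2, 6}): φ is true.
  3 (successors {1, 2, 3}): φ is true.
  4 (successors {2, 4, 5}): φ is true.
  5 (successors {0, 1, 2, 5}): φ is true.
  6 (successors {5, 6}): φ is true.
For instance, at 6:
  At 6: \Box \Box q \land \Box \Diamond s is false, so \neg (\Box \Box q \land \Box \Diamond s) is true.
    At 6: \Box \Box q is false, \Box \Diamond s is true, so \Box \Box q \land \Box \Diamond s is false.
      At 6: \Box \Box q requires \Box q at every successor {5, 6}.
        \Box q fails at 5, so \Box \Box q is false at 6.
      At 6: \Box \Diamond s requires \Diamond s at every successor {5, 6}.
        At 5: \Diamond s is true.
        At 6: \Diamond s is true.
      So \Box \Diamond s is true at 6.
Satisfying worlds: {0, 1, 2, 3, 4, 5, 6}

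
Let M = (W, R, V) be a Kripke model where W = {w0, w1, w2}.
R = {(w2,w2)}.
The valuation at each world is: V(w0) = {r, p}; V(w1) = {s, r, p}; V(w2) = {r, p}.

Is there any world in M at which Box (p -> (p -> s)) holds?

Yes

Let φ = Box (p -> (p -> s)). Evaluate φ at each world:
  w0 (successors ∅): φ is true.
  w1 (successors ∅): φ is true.
  w2 (successors {w2}): φ is false.
Detail at w0 (witness):
  At w0: no accessible worlds, so Box (p -> (p -> s)) holds vacuously.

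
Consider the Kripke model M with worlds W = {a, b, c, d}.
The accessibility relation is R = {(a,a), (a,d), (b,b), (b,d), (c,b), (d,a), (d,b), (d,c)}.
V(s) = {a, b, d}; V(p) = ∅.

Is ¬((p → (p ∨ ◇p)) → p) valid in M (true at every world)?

Recall that ◇ψ holds at a world iff ψ holds at some accessible world.
Let φ = ¬((p → (p ∨ ◇p)) → p). Evaluate φ at each world:
  a (successors {a, d}): φ is true.
  b (successors {b, d}): φ is true.
  c (successors {b}): φ is true.
  d (successors {a, b, c}): φ is true.
For instance, at b:
  At b: (p → (p ∨ ◇p)) → p is false, so ¬((p → (p ∨ ◇p)) → p) is true.
    At b: p → (p ∨ ◇p) is true, p is false, so (p → (p ∨ ◇p)) → p is false.
      At b: p is false, p ∨ ◇p is false, so p → (p ∨ ◇p) is true.

Yes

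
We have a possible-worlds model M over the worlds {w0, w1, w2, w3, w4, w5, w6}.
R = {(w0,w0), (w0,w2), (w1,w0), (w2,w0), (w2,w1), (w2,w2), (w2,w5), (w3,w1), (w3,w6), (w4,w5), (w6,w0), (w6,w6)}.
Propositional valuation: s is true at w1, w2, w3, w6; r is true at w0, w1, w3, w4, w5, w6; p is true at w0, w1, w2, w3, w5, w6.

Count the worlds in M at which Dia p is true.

Let φ = Dia p. Evaluate φ at each world:
  w0 (successors {w0, w2}): φ is true.
  w1 (successors {w0}): φ is true.
  w2 (successors {w0, w1, w2, w5}): φ is true.
  w3 (successors {w1, w6}): φ is true.
  w4 (successors {w5}): φ is true.
  w5 (successors ∅): φ is false.
  w6 (successors {w0, w6}): φ is true.
For instance, at w0:
  At w0: Dia p requires p at some successor in {w0, w2}.
    p holds at w0, so Dia p is true at w0.
Satisfying worlds: {w0, w1, w2, w3, w4, w6}

6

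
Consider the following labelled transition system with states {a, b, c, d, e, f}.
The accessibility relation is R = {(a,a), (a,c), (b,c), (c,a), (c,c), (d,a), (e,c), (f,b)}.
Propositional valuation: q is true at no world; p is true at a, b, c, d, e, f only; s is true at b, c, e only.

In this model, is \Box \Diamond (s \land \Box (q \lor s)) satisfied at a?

No

At a: \Box \Diamond (s \land \Box (q \lor s)) requires \Diamond (s \land \Box (q \lor s)) at every successor {a, c}.
  \Diamond (s \land \Box (q \lor s)) fails at a, so \Box \Diamond (s \land \Box (q \lor s)) is false at a.
    At a: \Diamond (s \land \Box (q \lor s)) requires s \land \Box (q \lor s) at some successor in {a, c}.
      At a: s \land \Box (q \lor s) is false.
      At c: s \land \Box (q \lor s) is false.
    So \Diamond (s \land \Box (q \lor s)) is false at a.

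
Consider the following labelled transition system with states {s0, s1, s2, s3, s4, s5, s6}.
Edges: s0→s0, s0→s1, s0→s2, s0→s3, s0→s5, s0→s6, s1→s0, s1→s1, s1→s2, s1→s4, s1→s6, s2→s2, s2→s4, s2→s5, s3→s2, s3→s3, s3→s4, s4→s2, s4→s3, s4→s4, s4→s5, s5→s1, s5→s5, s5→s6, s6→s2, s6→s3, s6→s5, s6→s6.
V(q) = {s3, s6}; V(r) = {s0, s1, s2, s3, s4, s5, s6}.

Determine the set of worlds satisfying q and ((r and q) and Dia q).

s3, s6

Let φ = q and ((r and q) and Dia q). Evaluate φ at each world:
  s0 (successors {s0, s1, s2, s3, s5, s6}): φ is false.
  s1 (successors {s0, s1, s2, s4, s6}): φ is false.
  s2 (successors {s2, s4, s5}): φ is false.
  s3 (successors {s2, s3, s4}): φ is true.
  s4 (successors {s2, s3, s4, s5}): φ is false.
  s5 (successors {s1, s5, s6}): φ is false.
  s6 (successors {s2, s3, s5, s6}): φ is true.
For instance, at s2:
  At s2: q is false, (r and q) and Dia q is false, so q and ((r and q) and Dia q) is false.
    At s2: r and q is false, Dia q is false, so (r and q) and Dia q is false.
      At s2: Dia q requires q at some successor in {s2, s4, s5}.
        At s2: q is false.
        At s4: q is false.
        At s5: q is false.
      So Dia q is false at s2.
Satisfying worlds: {s3, s6}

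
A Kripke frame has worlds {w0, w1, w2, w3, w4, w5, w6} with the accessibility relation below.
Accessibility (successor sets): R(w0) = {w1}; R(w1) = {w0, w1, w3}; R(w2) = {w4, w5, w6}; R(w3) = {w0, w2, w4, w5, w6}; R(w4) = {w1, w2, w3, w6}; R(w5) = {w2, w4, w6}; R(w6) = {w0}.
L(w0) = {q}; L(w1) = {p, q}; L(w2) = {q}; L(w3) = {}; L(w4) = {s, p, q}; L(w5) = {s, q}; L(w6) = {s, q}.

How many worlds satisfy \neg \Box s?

Recall that \Box ψ holds at a world iff ψ holds at every accessible world, and \Diamond ψ holds iff ψ holds at some accessible world.
Let φ = \neg \Box s. Evaluate φ at each world:
  w0 (successors {w1}): φ is true.
  w1 (successors {w0, w1, w3}): φ is true.
  w2 (successors {w4, w5, w6}): φ is false.
  w3 (successors {w0, w2, w4, w5, w6}): φ is true.
  w4 (successors {w1, w2, w3, w6}): φ is true.
  w5 (successors {w2, w4, w6}): φ is true.
  w6 (successors {w0}): φ is true.
For instance, at w6:
  At w6: \Box s is false, so \neg \Box s is true.
    At w6: \Box s requires s at every successor {w0}.
      s fails at w0, so \Box s is false at w6.
Satisfying worlds: {w0, w1, w3, w4, w5, w6}

6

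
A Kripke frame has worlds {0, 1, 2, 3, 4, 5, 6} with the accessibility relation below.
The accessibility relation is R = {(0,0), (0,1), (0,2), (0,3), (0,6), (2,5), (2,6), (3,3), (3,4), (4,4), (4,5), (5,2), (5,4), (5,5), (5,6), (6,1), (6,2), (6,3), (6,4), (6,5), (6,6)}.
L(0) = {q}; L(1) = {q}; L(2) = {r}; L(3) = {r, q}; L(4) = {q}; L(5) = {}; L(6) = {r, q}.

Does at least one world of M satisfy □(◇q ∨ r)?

Yes

Recall that □ψ holds at a world iff ψ holds at every accessible world, and ◇ψ holds iff ψ holds at some accessible world.
Let φ = □(◇q ∨ r). Evaluate φ at each world:
  0 (successors {0, 1, 2, 3, 6}): φ is false.
  1 (successors ∅): φ is true.
  2 (successors {5, 6}): φ is true.
  3 (successors {3, 4}): φ is true.
  4 (successors {4, 5}): φ is true.
  5 (successors {2, 4, 5, 6}): φ is true.
  6 (successors {1, 2, 3, 4, 5, 6}): φ is false.
Detail at 1 (witness):
  At 1: no accessible worlds, so □(◇q ∨ r) holds vacuously.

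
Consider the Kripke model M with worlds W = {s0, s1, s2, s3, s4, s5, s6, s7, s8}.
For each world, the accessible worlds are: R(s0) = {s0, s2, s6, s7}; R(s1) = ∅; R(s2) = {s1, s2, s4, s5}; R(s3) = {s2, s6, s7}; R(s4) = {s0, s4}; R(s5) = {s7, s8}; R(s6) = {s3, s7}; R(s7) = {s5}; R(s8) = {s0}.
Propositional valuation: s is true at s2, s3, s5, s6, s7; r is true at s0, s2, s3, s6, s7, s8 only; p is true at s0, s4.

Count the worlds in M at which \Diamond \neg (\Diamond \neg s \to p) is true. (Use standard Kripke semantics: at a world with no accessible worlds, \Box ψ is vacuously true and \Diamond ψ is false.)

5

Recall that \Diamond ψ holds at a world iff ψ holds at some accessible world.
Let φ = \Diamond \neg (\Diamond \neg s \to p). Evaluate φ at each world:
  s0 (successors {s0, s2, s6, s7}): φ is true.
  s1 (successors ∅): φ is false.
  s2 (successors {s1, s2, s4, s5}): φ is true.
  s3 (successors {s2, s6, s7}): φ is true.
  s4 (successors {s0, s4}): φ is false.
  s5 (successors {s7, s8}): φ is true.
  s6 (successors {s3, s7}): φ is false.
  s7 (successors {s5}): φ is true.
  s8 (successors {s0}): φ is false.
For instance, at s3:
  At s3: \Diamond \neg (\Diamond \neg s \to p) requires \neg (\Diamond \neg s \to p) at some successor in {s2, s6, s7}.
    \neg (\Diamond \neg s \to p) holds at s2, so \Diamond \neg (\Diamond \neg s \to p) is true at s3.
      At s2: \Diamond \neg s \to p is false, so \neg (\Diamond \neg s \to p) is true.
Satisfying worlds: {s0, s2, s3, s5, s7}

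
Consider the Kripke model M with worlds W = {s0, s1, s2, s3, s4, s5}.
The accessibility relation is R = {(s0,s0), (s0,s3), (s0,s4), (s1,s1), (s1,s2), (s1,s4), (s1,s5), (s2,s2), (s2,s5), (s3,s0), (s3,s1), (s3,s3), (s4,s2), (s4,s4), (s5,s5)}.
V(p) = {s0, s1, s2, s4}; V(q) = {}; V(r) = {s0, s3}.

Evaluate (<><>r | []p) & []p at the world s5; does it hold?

No

At s5: <><>r | []p is false, []p is false, so (<><>r | []p) & []p is false.
  At s5: <><>r is false, []p is false, so <><>r | []p is false.
    At s5: <><>r requires <>r at some successor in {s5}.
      At s5: <>r is false.
    So <><>r is false at s5.
    At s5: []p requires p at every successor {s5}.
      p fails at s5, so []p is false at s5.
  At s5: []p requires p at every successor {s5}.
    p fails at s5, so []p is false at s5.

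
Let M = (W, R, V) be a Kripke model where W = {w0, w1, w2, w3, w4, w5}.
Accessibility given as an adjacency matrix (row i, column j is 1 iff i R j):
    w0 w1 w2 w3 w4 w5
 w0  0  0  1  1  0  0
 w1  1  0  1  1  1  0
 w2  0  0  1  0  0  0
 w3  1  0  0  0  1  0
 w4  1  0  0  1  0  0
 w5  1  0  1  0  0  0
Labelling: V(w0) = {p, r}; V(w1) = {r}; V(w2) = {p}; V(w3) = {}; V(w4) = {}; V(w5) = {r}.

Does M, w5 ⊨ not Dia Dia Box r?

At w5: Dia Dia Box r is false, so not Dia Dia Box r is true.
  At w5: Dia Dia Box r requires Dia Box r at some successor in {w0, w2}.
    At w0: Dia Box r is false.
    At w2: Dia Box r is false.
  So Dia Dia Box r is false at w5.

Yes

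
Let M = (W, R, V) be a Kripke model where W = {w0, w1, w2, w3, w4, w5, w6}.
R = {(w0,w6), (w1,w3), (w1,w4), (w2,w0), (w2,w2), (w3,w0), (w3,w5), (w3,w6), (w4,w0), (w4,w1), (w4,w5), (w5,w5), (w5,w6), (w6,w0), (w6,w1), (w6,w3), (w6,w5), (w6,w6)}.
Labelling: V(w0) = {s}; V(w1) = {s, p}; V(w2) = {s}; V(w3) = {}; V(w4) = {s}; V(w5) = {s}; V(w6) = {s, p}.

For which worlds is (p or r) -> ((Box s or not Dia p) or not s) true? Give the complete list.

w0, w1, w2, w3, w4, w5

Recall that Box ψ holds at a world iff ψ holds at every accessible world, and Dia ψ holds iff ψ holds at some accessible world.
Let φ = (p or r) -> ((Box s or not Dia p) or not s). Evaluate φ at each world:
  w0 (successors {w6}): φ is true.
  w1 (successors {w3, w4}): φ is true.
  w2 (successors {w0, w2}): φ is true.
  w3 (successors {w0, w5, w6}): φ is true.
  w4 (successors {w0, w1, w5}): φ is true.
  w5 (successors {w5, w6}): φ is true.
  w6 (successors {w0, w1, w3, w5, w6}): φ is false.
For instance, at w0:
  At w0: p or r is false, (Box s or not Dia p) or not s is true, so (p or r) -> ((Box s or not Dia p) or not s) is true.
    At w0: Box s or not Dia p is true, not s is false, so (Box s or not Dia p) or not s is true.
      At w0: Box s is true, not Dia p is false, so Box s or not Dia p is true.
Satisfying worlds: {w0, w1, w2, w3, w4, w5}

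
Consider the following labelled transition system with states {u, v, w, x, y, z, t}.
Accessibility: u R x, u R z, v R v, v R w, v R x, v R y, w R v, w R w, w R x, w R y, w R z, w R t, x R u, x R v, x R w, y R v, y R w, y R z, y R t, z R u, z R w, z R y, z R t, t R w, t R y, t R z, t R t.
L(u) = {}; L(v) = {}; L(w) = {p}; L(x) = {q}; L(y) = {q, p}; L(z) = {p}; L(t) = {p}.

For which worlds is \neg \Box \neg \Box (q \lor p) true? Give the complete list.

w, x, y, z, t

Let φ = \neg \Box \neg \Box (q \lor p). Evaluate φ at each world:
  u (successors {x, z}): φ is false.
  v (successors {v, w, x, y}): φ is false.
  w (successors {v, w, x, y, z, t}): φ is true.
  x (successors {u, v, w}): φ is true.
  y (successors {v, w, z, t}): φ is true.
  z (successors {u, w, y, t}): φ is true.
  t (successors {w, y, z, t}): φ is true.
For instance, at y:
  At y: \Box \neg \Box (q \lor p) is false, so \neg \Box \neg \Box (q \lor p) is true.
    At y: \Box \neg \Box (q \lor p) requires \neg \Box (q \lor p) at every successor {v, w, z, t}.
      \neg \Box (q \lor p) fails at t, so \Box \neg \Box (q \lor p) is false at y.
Satisfying worlds: {w, x, y, z, t}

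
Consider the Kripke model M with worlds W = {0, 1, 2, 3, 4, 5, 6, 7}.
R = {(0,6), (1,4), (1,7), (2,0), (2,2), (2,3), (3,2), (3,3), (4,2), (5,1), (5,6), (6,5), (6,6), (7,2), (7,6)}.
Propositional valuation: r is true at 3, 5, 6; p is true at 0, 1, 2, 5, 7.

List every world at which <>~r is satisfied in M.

Let φ = <>~r. Evaluate φ at each world:
  0 (successors {6}): φ is false.
  1 (successors {4, 7}): φ is true.
  2 (successors {0, 2, 3}): φ is true.
  3 (successors {2, 3}): φ is true.
  4 (successors {2}): φ is true.
  5 (successors {1, 6}): φ is true.
  6 (successors {5, 6}): φ is false.
  7 (successors {2, 6}): φ is true.
For instance, at 6:
  At 6: <>~r requires ~r at some successor in {5, 6}.
    At 5: ~r is false.
    At 6: ~r is false.
  So <>~r is false at 6.
Satisfying worlds: {1, 2, 3, 4, 5, 7}

1, 2, 3, 4, 5, 7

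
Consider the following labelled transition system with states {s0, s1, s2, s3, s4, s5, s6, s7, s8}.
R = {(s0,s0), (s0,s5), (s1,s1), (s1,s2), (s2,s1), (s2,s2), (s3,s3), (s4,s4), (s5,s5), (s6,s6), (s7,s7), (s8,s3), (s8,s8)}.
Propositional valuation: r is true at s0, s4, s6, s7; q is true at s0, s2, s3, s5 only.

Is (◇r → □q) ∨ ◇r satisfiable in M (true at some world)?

Let φ = (◇r → □q) ∨ ◇r. Evaluate φ at each world:
  s0 (successors {s0, s5}): φ is true.
  s1 (successors {s1, s2}): φ is true.
  s2 (successors {s1, s2}): φ is true.
  s3 (successors {s3}): φ is true.
  s4 (successors {s4}): φ is true.
  s5 (successors {s5}): φ is true.
  s6 (successors {s6}): φ is true.
  s7 (successors {s7}): φ is true.
  s8 (successors {s3, s8}): φ is true.
Detail at s0 (witness):
  At s0: ◇r → □q is true, ◇r is true, so (◇r → □q) ∨ ◇r is true.
    At s0: ◇r is true, □q is true, so ◇r → □q is true.
      At s0: ◇r requires r at some successor in {s0, s5}.
        r holds at s0, so ◇r is true at s0.
      At s0: □q requires q at every successor {s0, s5}.
        At s0: q is true.
        At s5: q is true.
      So □q is true at s0.
    At s0: ◇r requires r at some successor in {s0, s5}.
      r holds at s0, so ◇r is true at s0.

Yes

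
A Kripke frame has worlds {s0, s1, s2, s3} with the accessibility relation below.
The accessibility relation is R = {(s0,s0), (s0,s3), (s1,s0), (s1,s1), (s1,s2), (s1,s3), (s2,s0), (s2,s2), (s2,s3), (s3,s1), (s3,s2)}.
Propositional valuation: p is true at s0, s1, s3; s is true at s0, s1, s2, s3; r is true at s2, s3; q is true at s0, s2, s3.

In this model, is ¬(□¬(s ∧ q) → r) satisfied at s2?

At s2: □¬(s ∧ q) → r is true, so ¬(□¬(s ∧ q) → r) is false.
  At s2: □¬(s ∧ q) is false, r is true, so □¬(s ∧ q) → r is true.
    At s2: □¬(s ∧ q) requires ¬(s ∧ q) at every successor {s0, s2, s3}.
      ¬(s ∧ q) fails at s0, so □¬(s ∧ q) is false at s2.

No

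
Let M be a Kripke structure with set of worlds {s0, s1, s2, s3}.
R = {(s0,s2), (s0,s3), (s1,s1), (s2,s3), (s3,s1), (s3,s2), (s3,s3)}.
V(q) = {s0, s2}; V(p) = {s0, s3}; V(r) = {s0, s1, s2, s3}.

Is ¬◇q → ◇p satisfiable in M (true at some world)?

Let φ = ¬◇q → ◇p. Evaluate φ at each world:
  s0 (successors {s2, s3}): φ is true.
  s1 (successors {s1}): φ is false.
  s2 (successors {s3}): φ is true.
  s3 (successors {s1, s2, s3}): φ is true.
Detail at s0 (witness):
  At s0: ¬◇q is false, ◇p is true, so ¬◇q → ◇p is true.
    At s0: ◇q is true, so ¬◇q is false.
      At s0: ◇q requires q at some successor in {s2, s3}.
        q holds at s2, so ◇q is true at s0.
    At s0: ◇p requires p at some successor in {s2, s3}.
      p holds at s3, so ◇p is true at s0.

Yes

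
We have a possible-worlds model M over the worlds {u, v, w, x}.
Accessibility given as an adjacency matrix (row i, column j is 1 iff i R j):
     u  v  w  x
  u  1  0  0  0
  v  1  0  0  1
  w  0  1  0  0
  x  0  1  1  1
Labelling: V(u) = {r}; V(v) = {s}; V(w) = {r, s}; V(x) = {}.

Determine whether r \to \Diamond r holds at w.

No

At w: r is true, \Diamond r is false, so r \to \Diamond r is false.
  At w: \Diamond r requires r at some successor in {v}.
    At v: r is false.
  So \Diamond r is false at w.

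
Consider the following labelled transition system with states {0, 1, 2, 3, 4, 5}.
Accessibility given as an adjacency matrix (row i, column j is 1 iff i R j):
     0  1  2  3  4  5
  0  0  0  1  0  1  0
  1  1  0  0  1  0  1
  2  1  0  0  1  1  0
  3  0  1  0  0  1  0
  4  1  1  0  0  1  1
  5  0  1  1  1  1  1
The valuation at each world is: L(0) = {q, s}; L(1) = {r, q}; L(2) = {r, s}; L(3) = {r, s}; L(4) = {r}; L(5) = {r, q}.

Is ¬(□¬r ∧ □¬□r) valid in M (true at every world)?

Recall that □ψ holds at a world iff ψ holds at every accessible world, and ◇ψ holds iff ψ holds at some accessible world.
Let φ = ¬(□¬r ∧ □¬□r). Evaluate φ at each world:
  0 (successors {2, 4}): φ is true.
  1 (successors {0, 3, 5}): φ is true.
  2 (successors {0, 3, 4}): φ is true.
  3 (successors {1, 4}): φ is true.
  4 (successors {0, 1, 4, 5}): φ is true.
  5 (successors {1, 2, 3, 4, 5}): φ is true.
For instance, at 0:
  At 0: □¬r ∧ □¬□r is false, so ¬(□¬r ∧ □¬□r) is true.
    At 0: □¬r is false, □¬□r is true, so □¬r ∧ □¬□r is false.
      At 0: □¬r requires ¬r at every successor {2, 4}.
        ¬r fails at 2, so □¬r is false at 0.
      At 0: □¬□r requires ¬□r at every successor {2, 4}.
        At 2: ¬□r is true.
        At 4: ¬□r is true.
      So □¬□r is true at 0.

Yes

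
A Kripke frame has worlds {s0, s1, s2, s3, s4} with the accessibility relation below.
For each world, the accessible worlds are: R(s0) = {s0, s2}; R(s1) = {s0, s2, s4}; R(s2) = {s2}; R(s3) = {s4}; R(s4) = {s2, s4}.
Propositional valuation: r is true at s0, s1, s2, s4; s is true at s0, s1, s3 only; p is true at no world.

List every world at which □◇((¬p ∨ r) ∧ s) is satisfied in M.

Recall that □ψ holds at a world iff ψ holds at every accessible world, and ◇ψ holds iff ψ holds at some accessible world.
Let φ = □◇((¬p ∨ r) ∧ s). Evaluate φ at each world:
  s0 (successors {s0, s2}): φ is false.
  s1 (successors {s0, s2, s4}): φ is false.
  s2 (successors {s2}): φ is false.
  s3 (successors {s4}): φ is false.
  s4 (successors {s2, s4}): φ is false.
For instance, at s3:
  At s3: □◇((¬p ∨ r) ∧ s) requires ◇((¬p ∨ r) ∧ s) at every successor {s4}.
    ◇((¬p ∨ r) ∧ s) fails at s4, so □◇((¬p ∨ r) ∧ s) is false at s3.
      At s4: ◇((¬p ∨ r) ∧ s) requires (¬p ∨ r) ∧ s at some successor in {s2, s4}.
        At s2: (¬p ∨ r) ∧ s is false.
        At s4: (¬p ∨ r) ∧ s is false.
      So ◇((¬p ∨ r) ∧ s) is false at s4.
Satisfying worlds: none.

none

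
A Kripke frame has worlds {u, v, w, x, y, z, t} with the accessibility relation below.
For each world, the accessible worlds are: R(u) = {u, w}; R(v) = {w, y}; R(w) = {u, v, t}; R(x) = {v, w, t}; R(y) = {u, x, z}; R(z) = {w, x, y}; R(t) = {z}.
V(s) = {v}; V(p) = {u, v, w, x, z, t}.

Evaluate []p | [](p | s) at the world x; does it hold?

At x: []p is true, [](p | s) is true, so []p | [](p | s) is true.
  At x: []p requires p at every successor {v, w, t}.
    At v: p is true.
    At w: p is true.
    At t: p is true.
  So []p is true at x.
  At x: [](p | s) requires p | s at every successor {v, w, t}.
    At v: p | s is true.
    At w: p | s is true.
    At t: p | s is true.
  So [](p | s) is true at x.

Yes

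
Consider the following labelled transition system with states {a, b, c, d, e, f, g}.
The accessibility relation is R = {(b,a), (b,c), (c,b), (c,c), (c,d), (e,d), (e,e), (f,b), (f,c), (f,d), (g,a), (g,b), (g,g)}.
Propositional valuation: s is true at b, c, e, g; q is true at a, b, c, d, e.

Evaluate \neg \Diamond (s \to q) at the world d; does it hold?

Yes

At d: \Diamond (s \to q) is false, so \neg \Diamond (s \to q) is true.
  At d: no accessible worlds, so \Diamond (s \to q) is false.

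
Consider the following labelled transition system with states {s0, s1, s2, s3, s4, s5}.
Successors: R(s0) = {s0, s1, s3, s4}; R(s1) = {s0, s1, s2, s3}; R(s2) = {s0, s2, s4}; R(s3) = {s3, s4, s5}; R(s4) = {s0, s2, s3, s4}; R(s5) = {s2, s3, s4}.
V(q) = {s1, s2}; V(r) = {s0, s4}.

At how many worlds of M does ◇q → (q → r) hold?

Recall that ◇ψ holds at a world iff ψ holds at some accessible world.
Let φ = ◇q → (q → r). Evaluate φ at each world:
  s0 (successors {s0, s1, s3, s4}): φ is true.
  s1 (successors {s0, s1, s2, s3}): φ is false.
  s2 (successors {s0, s2, s4}): φ is false.
  s3 (successors {s3, s4, s5}): φ is true.
  s4 (successors {s0, s2, s3, s4}): φ is true.
  s5 (successors {s2, s3, s4}): φ is true.
For instance, at s2:
  At s2: ◇q is true, q → r is false, so ◇q → (q → r) is false.
    At s2: ◇q requires q at some successor in {s0, s2, s4}.
      q holds at s2, so ◇q is true at s2.
Satisfying worlds: {s0, s3, s4, s5}

4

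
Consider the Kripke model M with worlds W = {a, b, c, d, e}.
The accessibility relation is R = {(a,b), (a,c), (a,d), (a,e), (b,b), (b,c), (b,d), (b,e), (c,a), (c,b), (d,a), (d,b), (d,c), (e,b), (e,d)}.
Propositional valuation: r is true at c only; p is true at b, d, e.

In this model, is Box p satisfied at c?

At c: Box p requires p at every successor {a, b}.
  p fails at a, so Box p is false at c.

No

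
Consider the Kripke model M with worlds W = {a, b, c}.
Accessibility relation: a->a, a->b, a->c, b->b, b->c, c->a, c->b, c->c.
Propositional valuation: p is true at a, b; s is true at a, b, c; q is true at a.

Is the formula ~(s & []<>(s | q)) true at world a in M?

Recall that []ψ holds at a world iff ψ holds at every accessible world, and <>ψ holds iff ψ holds at some accessible world.
At a: s & []<>(s | q) is true, so ~(s & []<>(s | q)) is false.
  At a: s is true, []<>(s | q) is true, so s & []<>(s | q) is true.
    At a: []<>(s | q) requires <>(s | q) at every successor {a, b, c}.
      At a: <>(s | q) is true.
      At b: <>(s | q) is true.
      At c: <>(s | q) is true.
    So []<>(s | q) is true at a.

No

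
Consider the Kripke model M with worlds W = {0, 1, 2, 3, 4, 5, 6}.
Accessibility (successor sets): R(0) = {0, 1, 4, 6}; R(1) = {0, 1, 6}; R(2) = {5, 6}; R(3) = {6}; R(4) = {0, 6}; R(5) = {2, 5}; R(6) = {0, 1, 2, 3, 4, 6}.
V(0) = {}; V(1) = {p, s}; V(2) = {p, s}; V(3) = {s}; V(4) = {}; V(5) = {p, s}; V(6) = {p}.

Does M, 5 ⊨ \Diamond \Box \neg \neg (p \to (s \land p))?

At 5: \Diamond \Box \neg \neg (p \to (s \land p)) requires \Box \neg \neg (p \to (s \land p)) at some successor in {2, 5}.
  \Box \neg \neg (p \to (s \land p)) holds at 5, so \Diamond \Box \neg \neg (p \to (s \land p)) is true at 5.
    At 5: \Box \neg \neg (p \to (s \land p)) requires \neg \neg (p \to (s \land p)) at every successor {2, 5}.
      At 2: \neg \neg (p \to (s \land p)) is true.
      At 5: \neg \neg (p \to (s \land p)) is true.
    So \Box \neg \neg (p \to (s \land p)) is true at 5.

Yes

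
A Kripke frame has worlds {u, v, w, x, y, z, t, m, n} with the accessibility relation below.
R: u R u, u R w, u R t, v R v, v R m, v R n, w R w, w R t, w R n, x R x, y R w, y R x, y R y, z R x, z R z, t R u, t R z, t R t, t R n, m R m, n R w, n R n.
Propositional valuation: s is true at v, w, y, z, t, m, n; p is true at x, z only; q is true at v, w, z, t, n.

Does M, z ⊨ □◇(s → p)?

Yes

At z: □◇(s → p) requires ◇(s → p) at every successor {x, z}.
    At x: ◇(s → p) requires s → p at some successor in {x}.
      s → p holds at x, so ◇(s → p) is true at x.
    At z: ◇(s → p) requires s → p at some successor in {x, z}.
      s → p holds at x, so ◇(s → p) is true at z.
So □◇(s → p) is true at z.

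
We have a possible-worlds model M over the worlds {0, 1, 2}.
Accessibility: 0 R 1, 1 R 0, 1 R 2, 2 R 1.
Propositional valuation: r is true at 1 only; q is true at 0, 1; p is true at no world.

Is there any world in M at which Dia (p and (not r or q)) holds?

Let φ = Dia (p and (not r or q)). Evaluate φ at each world:
  0 (successors {1}): φ is false.
  1 (successors {0, 2}): φ is false.
  2 (successors {1}): φ is false.
For instance, at 2:
  At 2: Dia (p and (not r or q)) requires p and (not r or q) at some successor in {1}.
    At 1: p and (not r or q) is false.
  So Dia (p and (not r or q)) is false at 2.

No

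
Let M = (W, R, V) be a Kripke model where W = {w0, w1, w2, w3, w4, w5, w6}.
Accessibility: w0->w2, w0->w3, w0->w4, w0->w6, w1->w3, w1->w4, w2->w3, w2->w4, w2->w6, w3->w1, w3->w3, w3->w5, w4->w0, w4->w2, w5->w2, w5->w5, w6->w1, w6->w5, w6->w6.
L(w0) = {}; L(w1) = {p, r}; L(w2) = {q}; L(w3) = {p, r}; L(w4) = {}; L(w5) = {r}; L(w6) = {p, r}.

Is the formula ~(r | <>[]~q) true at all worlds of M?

Recall that []ψ holds at a world iff ψ holds at every accessible world, and <>ψ holds iff ψ holds at some accessible world.
Let φ = ~(r | <>[]~q). Evaluate φ at each world:
  w0 (successors {w2, w3, w4, w6}): φ is false.
  w1 (successors {w3, w4}): φ is false.
  w2 (successors {w3, w4, w6}): φ is false.
  w3 (successors {w1, w3, w5}): φ is false.
  w4 (successors {w0, w2}): φ is false.
  w5 (successors {w2, w5}): φ is false.
  w6 (successors {w1, w5, w6}): φ is false.
Detail at w0 (counterexample):
  At w0: r | <>[]~q is true, so ~(r | <>[]~q) is false.
    At w0: r is false, <>[]~q is true, so r | <>[]~q is true.
      At w0: <>[]~q requires []~q at some successor in {w2, w3, w4, w6}.
        []~q holds at w2, so <>[]~q is true at w0.

No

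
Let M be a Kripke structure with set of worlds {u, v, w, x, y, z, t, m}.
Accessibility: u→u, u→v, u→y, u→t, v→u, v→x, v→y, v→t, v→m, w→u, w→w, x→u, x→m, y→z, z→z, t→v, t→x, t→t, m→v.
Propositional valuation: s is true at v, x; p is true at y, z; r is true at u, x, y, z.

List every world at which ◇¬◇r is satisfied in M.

v, x

Let φ = ◇¬◇r. Evaluate φ at each world:
  u (successors {u, v, y, t}): φ is false.
  v (successors {u, x, y, t, m}): φ is true.
  w (successors {u, w}): φ is false.
  x (successors {u, m}): φ is true.
  y (successors {z}): φ is false.
  z (successors {z}): φ is false.
  t (successors {v, x, t}): φ is false.
  m (successors {v}): φ is false.
For instance, at z:
  At z: ◇¬◇r requires ¬◇r at some successor in {z}.
    At z: ¬◇r is false.
  So ◇¬◇r is false at z.
Satisfying worlds: {v, x}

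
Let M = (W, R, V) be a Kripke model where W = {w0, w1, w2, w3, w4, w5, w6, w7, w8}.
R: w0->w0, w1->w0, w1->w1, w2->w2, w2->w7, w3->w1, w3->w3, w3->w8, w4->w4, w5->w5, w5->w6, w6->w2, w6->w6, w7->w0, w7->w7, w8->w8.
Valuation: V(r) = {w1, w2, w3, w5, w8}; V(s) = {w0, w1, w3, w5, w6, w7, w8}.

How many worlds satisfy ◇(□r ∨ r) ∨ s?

8

Recall that □ψ holds at a world iff ψ holds at every accessible world, and ◇ψ holds iff ψ holds at some accessible world.
Let φ = ◇(□r ∨ r) ∨ s. Evaluate φ at each world:
  w0 (successors {w0}): φ is true.
  w1 (successors {w0, w1}): φ is true.
  w2 (successors {w2, w7}): φ is true.
  w3 (successors {w1, w3, w8}): φ is true.
  w4 (successors {w4}): φ is false.
  w5 (successors {w5, w6}): φ is true.
  w6 (successors {w2, w6}): φ is true.
  w7 (successors {w0, w7}): φ is true.
  w8 (successors {w8}): φ is true.
For instance, at w0:
  At w0: ◇(□r ∨ r) is false, s is true, so ◇(□r ∨ r) ∨ s is true.
    At w0: ◇(□r ∨ r) requires □r ∨ r at some successor in {w0}.
      At w0: □r ∨ r is false.
    So ◇(□r ∨ r) is false at w0.
Satisfying worlds: {w0, w1, w2, w3, w5, w6, w7, w8}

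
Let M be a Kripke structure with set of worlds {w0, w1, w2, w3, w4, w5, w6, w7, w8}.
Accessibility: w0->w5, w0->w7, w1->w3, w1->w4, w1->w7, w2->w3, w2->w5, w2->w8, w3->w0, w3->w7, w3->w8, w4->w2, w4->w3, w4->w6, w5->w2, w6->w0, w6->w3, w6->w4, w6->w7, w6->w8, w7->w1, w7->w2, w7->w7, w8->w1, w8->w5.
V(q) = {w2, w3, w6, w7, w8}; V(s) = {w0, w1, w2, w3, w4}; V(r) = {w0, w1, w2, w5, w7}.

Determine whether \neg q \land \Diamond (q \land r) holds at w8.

No

Recall that \Diamond ψ holds at a world iff ψ holds at some accessible world.
At w8: \neg q is false, \Diamond (q \land r) is false, so \neg q \land \Diamond (q \land r) is false.
  At w8: \Diamond (q \land r) requires q \land r at some successor in {w1, w5}.
    At w1: q \land r is false.
    At w5: q \land r is false.
  So \Diamond (q \land r) is false at w8.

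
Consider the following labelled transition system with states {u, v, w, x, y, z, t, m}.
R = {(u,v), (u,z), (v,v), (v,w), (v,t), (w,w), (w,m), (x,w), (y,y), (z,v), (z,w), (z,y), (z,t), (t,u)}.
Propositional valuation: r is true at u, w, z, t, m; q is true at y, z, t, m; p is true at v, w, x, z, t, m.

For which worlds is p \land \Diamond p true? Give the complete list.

Recall that \Diamond ψ holds at a world iff ψ holds at some accessible world.
Let φ = p \land \Diamond p. Evaluate φ at each world:
  u (successors {v, z}): φ is false.
  v (successors {v, w, t}): φ is true.
  w (successors {w, m}): φ is true.
  x (successors {w}): φ is true.
  y (successors {y}): φ is false.
  z (successors {v, w, y, t}): φ is true.
  t (successors {u}): φ is false.
  m (successors ∅): φ is false.
For instance, at u:
  At u: p is false, \Diamond p is true, so p \land \Diamond p is false.
    At u: \Diamond p requires p at some successor in {v, z}.
      p holds at v, so \Diamond p is true at u.
Satisfying worlds: {v, w, x, z}

v, w, x, z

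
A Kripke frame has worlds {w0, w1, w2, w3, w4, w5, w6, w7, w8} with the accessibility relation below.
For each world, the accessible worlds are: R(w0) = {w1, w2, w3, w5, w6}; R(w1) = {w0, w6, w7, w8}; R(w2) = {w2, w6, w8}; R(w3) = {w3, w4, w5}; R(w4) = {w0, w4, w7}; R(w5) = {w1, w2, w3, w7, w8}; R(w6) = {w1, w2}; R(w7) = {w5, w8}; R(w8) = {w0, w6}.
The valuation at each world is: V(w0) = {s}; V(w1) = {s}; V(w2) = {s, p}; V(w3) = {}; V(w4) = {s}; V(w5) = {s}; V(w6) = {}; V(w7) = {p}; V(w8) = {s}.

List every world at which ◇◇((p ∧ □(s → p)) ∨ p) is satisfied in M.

Recall that □ψ holds at a world iff ψ holds at every accessible world, and ◇ψ holds iff ψ holds at some accessible world.
Let φ = ◇◇((p ∧ □(s → p)) ∨ p). Evaluate φ at each world:
  w0 (successors {w1, w2, w3, w5, w6}): φ is true.
  w1 (successors {w0, w6, w7, w8}): φ is true.
  w2 (successors {w2, w6, w8}): φ is true.
  w3 (successors {w3, w4, w5}): φ is true.
  w4 (successors {w0, w4, w7}): φ is true.
  w5 (successors {w1, w2, w3, w7, w8}): φ is true.
  w6 (successors {w1, w2}): φ is true.
  w7 (successors {w5, w8}): φ is true.
  w8 (successors {w0, w6}): φ is true.
For instance, at w5:
  At w5: ◇◇((p ∧ □(s → p)) ∨ p) requires ◇((p ∧ □(s → p)) ∨ p) at some successor in {w1, w2, w3, w7, w8}.
    ◇((p ∧ □(s → p)) ∨ p) holds at w1, so ◇◇((p ∧ □(s → p)) ∨ p) is true at w5.
      At w1: ◇((p ∧ □(s → p)) ∨ p) requires (p ∧ □(s → p)) ∨ p at some successor in {w0, w6, w7, w8}.
        (p ∧ □(s → p)) ∨ p holds at w7, so ◇((p ∧ □(s → p)) ∨ p) is true at w1.
Satisfying worlds: {w0, w1, w2, w3, w4, w5, w6, w7, w8}

w0, w1, w2, w3, w4, w5, w6, w7, w8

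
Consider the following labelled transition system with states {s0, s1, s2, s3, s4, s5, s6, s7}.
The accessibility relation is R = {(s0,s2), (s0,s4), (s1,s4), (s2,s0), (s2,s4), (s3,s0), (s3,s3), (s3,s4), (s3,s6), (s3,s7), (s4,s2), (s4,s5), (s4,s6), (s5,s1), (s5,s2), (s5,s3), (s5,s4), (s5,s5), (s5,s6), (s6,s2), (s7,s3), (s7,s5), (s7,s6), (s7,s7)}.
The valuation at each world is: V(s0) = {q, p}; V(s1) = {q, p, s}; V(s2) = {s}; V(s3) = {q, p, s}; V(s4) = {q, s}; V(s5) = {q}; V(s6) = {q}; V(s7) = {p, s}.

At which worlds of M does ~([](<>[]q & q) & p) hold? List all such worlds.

Recall that []ψ holds at a world iff ψ holds at every accessible world, and <>ψ holds iff ψ holds at some accessible world.
Let φ = ~([](<>[]q & q) & p). Evaluate φ at each world:
  s0 (successors {s2, s4}): φ is true.
  s1 (successors {s4}): φ is false.
  s2 (successors {s0, s4}): φ is true.
  s3 (successors {s0, s3, s4, s6, s7}): φ is true.
  s4 (successors {s2, s5, s6}): φ is true.
  s5 (successors {s1, s2, s3, s4, s5, s6}): φ is true.
  s6 (successors {s2}): φ is true.
  s7 (successors {s3, s5, s6, s7}): φ is true.
For instance, at s2:
  At s2: [](<>[]q & q) & p is false, so ~([](<>[]q & q) & p) is true.
    At s2: [](<>[]q & q) is true, p is false, so [](<>[]q & q) & p is false.
      At s2: [](<>[]q & q) requires <>[]q & q at every successor {s0, s4}.
        At s0: <>[]q & q is true.
        At s4: <>[]q & q is true.
      So [](<>[]q & q) is true at s2.
Satisfying worlds: {s0, s2, s3, s4, s5, s6, s7}

s0, s2, s3, s4, s5, s6, s7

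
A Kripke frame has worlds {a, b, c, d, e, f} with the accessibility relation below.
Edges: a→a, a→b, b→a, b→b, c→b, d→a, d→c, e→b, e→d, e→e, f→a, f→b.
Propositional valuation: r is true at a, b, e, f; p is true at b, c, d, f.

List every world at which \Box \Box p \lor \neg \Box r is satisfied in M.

Recall that \Box ψ holds at a world iff ψ holds at every accessible world, and \Diamond ψ holds iff ψ holds at some accessible world.
Let φ = \Box \Box p \lor \neg \Box r. Evaluate φ at each world:
  a (successors {a, b}): φ is false.
  b (successors {a, b}): φ is false.
  c (successors {b}): φ is false.
  d (successors {a, c}): φ is true.
  e (successors {b, d, e}): φ is true.
  f (successors {a, b}): φ is false.
For instance, at e:
  At e: \Box \Box p is false, \neg \Box r is true, so \Box \Box p \lor \neg \Box r is true.
    At e: \Box \Box p requires \Box p at every successor {b, d, e}.
      \Box p fails at b, so \Box \Box p is false at e.
    At e: \Box r is false, so \neg \Box r is true.
      At e: \Box r requires r at every successor {b, d, e}.
        r fails at d, so \Box r is false at e.
Satisfying worlds: {d, e}

d, e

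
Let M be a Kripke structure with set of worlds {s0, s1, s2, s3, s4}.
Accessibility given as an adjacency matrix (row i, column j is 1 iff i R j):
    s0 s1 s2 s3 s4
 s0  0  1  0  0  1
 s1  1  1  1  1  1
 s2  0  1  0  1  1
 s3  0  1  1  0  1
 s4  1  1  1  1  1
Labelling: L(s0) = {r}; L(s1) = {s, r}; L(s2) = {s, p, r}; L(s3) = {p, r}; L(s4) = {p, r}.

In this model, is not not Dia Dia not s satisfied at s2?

Recall that Dia ψ holds at a world iff ψ holds at some accessible world.
At s2: not Dia Dia not s is false, so not not Dia Dia not s is true.
  At s2: Dia Dia not s is true, so not Dia Dia not s is false.
    At s2: Dia Dia not s requires Dia not s at some successor in {s1, s3, s4}.
      Dia not s holds at s1, so Dia Dia not s is true at s2.

Yes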